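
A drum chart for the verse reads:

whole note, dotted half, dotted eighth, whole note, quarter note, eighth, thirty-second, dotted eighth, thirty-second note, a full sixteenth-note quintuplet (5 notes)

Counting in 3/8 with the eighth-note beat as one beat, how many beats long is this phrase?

One eighth-note beat = 4 thirty-second notes.
In thirty-second notes: whole note = 32; dotted half = 24; dotted eighth = 6; whole note = 32; quarter note = 8; eighth = 4; thirty-second = 1; dotted eighth = 6; thirty-second note = 1; a full sixteenth-note quintuplet (5 notes) (five quintuplet sixteenths span one quarter) = 8.
Altogether 32 + 24 + 6 + 32 + 8 + 4 + 1 + 6 + 1 + 8 = 122.
122 ÷ 4 = 30.5 beats.

30.5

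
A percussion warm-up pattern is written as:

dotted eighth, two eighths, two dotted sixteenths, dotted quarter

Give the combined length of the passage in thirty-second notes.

Convert each value to thirty-second notes: dotted eighth = 6; eighth = 4; eighth = 4; dotted sixteenth = 3; dotted sixteenth = 3; dotted quarter = 12.
Sum: 6 + 4 + 4 + 3 + 3 + 12 = 32 thirty-second notes.

32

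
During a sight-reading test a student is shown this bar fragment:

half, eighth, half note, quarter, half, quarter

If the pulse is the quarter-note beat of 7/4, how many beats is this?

One quarter-note beat = 2 eighth notes.
Convert each value to eighth notes: half = 4; eighth = 1; half note = 4; quarter = 2; half = 4; quarter = 2.
Sum: 4 + 1 + 4 + 2 + 4 + 2 = 17.
17 ÷ 2 = 8.5 beats.

8.5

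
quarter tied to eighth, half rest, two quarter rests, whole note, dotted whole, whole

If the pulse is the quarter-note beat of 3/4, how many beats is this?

19.5

One quarter-note beat = 2 eighth notes.
Each duration in eighth notes: quarter tied to eighth (quarter + eighth) = 3; half rest = 4; quarter rest = 2; quarter rest = 2; whole note = 8; dotted whole = 12; whole = 8.
Total: 3 + 4 + 2 + 2 + 8 + 12 + 8 = 39.
39 ÷ 2 = 19.5 beats.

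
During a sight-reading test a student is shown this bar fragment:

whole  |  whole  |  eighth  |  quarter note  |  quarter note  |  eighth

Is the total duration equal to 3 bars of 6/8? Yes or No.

No

One bar of 6/8 = 6 eighth notes, so 3 bars = 18.
Convert each value to eighth notes: whole = 8; whole = 8; eighth = 1; quarter note = 2; quarter note = 2; eighth = 1.
Sum: 8 + 8 + 1 + 2 + 2 + 1 = 22.
22 exceeds 18, so the answer is No.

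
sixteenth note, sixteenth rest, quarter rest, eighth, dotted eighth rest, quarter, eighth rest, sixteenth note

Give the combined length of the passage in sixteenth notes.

Each duration in sixteenth notes: sixteenth note = 1; sixteenth rest = 1; quarter rest = 4; eighth = 2; dotted eighth rest = 3; quarter = 4; eighth rest = 2; sixteenth note = 1.
Altogether 1 + 1 + 4 + 2 + 3 + 4 + 2 + 1 = 18 sixteenth notes.

18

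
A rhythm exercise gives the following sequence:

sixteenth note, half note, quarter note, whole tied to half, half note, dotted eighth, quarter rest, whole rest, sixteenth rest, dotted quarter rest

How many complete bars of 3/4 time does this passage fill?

One bar of 3/4 = 12 sixteenth notes.
Each duration in sixteenth notes: sixteenth note = 1; half note = 8; quarter note = 4; whole tied to half (whole + half) = 24; half note = 8; dotted eighth = 3; quarter rest = 4; whole rest = 16; sixteenth rest = 1; dotted quarter rest = 6.
Total: 1 + 8 + 4 + 24 + 8 + 3 + 4 + 16 + 1 + 6 = 75.
75 ÷ 12 = 6 complete bars with 3 left over.

6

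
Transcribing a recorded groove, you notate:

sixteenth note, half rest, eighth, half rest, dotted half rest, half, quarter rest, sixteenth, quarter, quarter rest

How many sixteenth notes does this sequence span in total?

Convert each value to sixteenth notes: sixteenth note = 1; half rest = 8; eighth = 2; half rest = 8; dotted half rest = 12; half = 8; quarter rest = 4; sixteenth = 1; quarter = 4; quarter rest = 4.
Adding: 1 + 8 + 2 + 8 + 12 + 8 + 4 + 1 + 4 + 4 = 52 sixteenth notes.

52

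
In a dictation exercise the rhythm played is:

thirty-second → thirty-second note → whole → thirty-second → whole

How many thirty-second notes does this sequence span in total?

67

Convert each value to thirty-second notes: thirty-second = 1; thirty-second note = 1; whole = 32; thirty-second = 1; whole = 32.
Adding: 1 + 1 + 32 + 1 + 32 = 67 thirty-second notes.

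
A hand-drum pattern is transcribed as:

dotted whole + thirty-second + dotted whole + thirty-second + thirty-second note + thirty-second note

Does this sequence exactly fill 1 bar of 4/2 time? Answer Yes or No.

No

One bar of 4/2 = 64 thirty-second notes.
In thirty-second notes: dotted whole = 48; thirty-second = 1; dotted whole = 48; thirty-second = 1; thirty-second note = 1; thirty-second note = 1.
Adding: 48 + 1 + 48 + 1 + 1 + 1 = 100.
100 exceeds 64, so the answer is No.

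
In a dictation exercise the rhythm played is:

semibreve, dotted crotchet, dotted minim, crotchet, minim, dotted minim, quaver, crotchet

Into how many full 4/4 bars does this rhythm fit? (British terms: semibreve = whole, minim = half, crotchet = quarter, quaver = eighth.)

One bar of 4/4 = 8 eighth notes.
Each duration in eighth notes: semibreve = 8; dotted crotchet = 3; dotted minim = 6; crotchet = 2; minim = 4; dotted minim = 6; quaver = 1; crotchet = 2.
Altogether 8 + 3 + 6 + 2 + 4 + 6 + 1 + 2 = 32.
32 ÷ 8 = 4 complete bars with 0 left over.

4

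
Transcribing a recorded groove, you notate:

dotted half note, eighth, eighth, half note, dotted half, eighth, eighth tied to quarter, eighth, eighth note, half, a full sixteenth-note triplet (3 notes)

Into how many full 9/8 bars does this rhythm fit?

3

One bar of 9/8 = 9 eighth notes.
Express everything in eighth notes: dotted half note = 6; eighth = 1; eighth = 1; half note = 4; dotted half = 6; eighth = 1; eighth tied to quarter (eighth + quarter) = 3; eighth = 1; eighth note = 1; half = 4; a full sixteenth-note triplet (3 notes) (three triplet sixteenths span one eighth) = 1.
Altogether 6 + 1 + 1 + 4 + 6 + 1 + 3 + 1 + 1 + 4 + 1 = 29.
29 ÷ 9 = 3 complete bars with 2 left over.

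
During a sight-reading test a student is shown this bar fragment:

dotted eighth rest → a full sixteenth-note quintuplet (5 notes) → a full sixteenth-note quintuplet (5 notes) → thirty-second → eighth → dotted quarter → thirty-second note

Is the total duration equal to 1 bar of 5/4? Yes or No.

One bar of 5/4 = 40 thirty-second notes.
In thirty-second notes: dotted eighth rest = 6; a full sixteenth-note quintuplet (5 notes) (five quintuplet sixteenths span one quarter) = 8; a full sixteenth-note quintuplet (5 notes) (five quintuplet sixteenths span one quarter) = 8; thirty-second = 1; eighth = 4; dotted quarter = 12; thirty-second note = 1.
Sum: 6 + 8 + 8 + 1 + 4 + 12 + 1 = 40.
40 equals 40, so the answer is Yes.

Yes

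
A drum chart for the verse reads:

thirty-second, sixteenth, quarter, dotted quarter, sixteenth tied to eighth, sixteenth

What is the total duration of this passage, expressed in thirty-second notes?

Express everything in thirty-second notes: thirty-second = 1; sixteenth = 2; quarter = 8; dotted quarter = 12; sixteenth tied to eighth (sixteenth + eighth) = 6; sixteenth = 2.
Total: 1 + 2 + 8 + 12 + 6 + 2 = 31 thirty-second notes.

31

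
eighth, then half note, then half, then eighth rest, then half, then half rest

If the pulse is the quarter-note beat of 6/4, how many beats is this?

One quarter-note beat = 2 eighth notes.
Express everything in eighth notes: eighth = 1; half note = 4; half = 4; eighth rest = 1; half = 4; half rest = 4.
Adding: 1 + 4 + 4 + 1 + 4 + 4 = 18.
18 ÷ 2 = 9 beats.

9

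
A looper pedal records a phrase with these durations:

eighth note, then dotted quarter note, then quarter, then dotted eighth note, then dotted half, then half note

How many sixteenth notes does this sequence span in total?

35

Each duration in sixteenth notes: eighth note = 2; dotted quarter note = 6; quarter = 4; dotted eighth note = 3; dotted half = 12; half note = 8.
Altogether 2 + 6 + 4 + 3 + 12 + 8 = 35 sixteenth notes.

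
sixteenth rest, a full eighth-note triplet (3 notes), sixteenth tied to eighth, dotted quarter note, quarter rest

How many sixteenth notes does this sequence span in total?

18

Convert each value to sixteenth notes: sixteenth rest = 1; a full eighth-note triplet (3 notes) (three triplet eighths span one quarter) = 4; sixteenth tied to eighth (sixteenth + eighth) = 3; dotted quarter note = 6; quarter rest = 4.
Adding: 1 + 4 + 3 + 6 + 4 = 18 sixteenth notes.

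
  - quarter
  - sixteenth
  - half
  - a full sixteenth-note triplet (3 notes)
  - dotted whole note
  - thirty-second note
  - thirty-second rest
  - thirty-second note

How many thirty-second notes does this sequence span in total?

81

Working in thirty-second notes: quarter = 8; sixteenth = 2; half = 16; a full sixteenth-note triplet (3 notes) (three triplet sixteenths span one eighth) = 4; dotted whole note = 48; thirty-second note = 1; thirty-second rest = 1; thirty-second note = 1.
Altogether 8 + 2 + 16 + 4 + 48 + 1 + 1 + 1 = 81 thirty-second notes.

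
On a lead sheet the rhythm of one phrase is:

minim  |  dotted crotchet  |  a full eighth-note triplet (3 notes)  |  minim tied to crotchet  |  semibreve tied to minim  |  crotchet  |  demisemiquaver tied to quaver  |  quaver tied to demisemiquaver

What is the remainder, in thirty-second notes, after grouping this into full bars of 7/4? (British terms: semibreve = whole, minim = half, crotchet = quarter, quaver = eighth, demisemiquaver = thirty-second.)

14

One bar of 7/4 = 56 thirty-second notes.
In thirty-second notes: minim = 16; dotted crotchet = 12; a full eighth-note triplet (3 notes) (three triplet eighths span one quarter) = 8; minim tied to crotchet (minim + crotchet) = 24; semibreve tied to minim (semibreve + minim) = 48; crotchet = 8; demisemiquaver tied to quaver (demisemiquaver + quaver) = 5; quaver tied to demisemiquaver (quaver + demisemiquaver) = 5.
Total: 16 + 12 + 8 + 24 + 48 + 8 + 5 + 5 = 126.
126 ÷ 56 = 2 complete bars with 14 thirty-second notes remaining.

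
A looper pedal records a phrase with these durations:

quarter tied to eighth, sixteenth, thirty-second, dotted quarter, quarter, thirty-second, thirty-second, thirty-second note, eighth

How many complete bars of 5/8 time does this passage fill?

One bar of 5/8 = 20 thirty-second notes.
Convert each value to thirty-second notes: quarter tied to eighth (quarter + eighth) = 12; sixteenth = 2; thirty-second = 1; dotted quarter = 12; quarter = 8; thirty-second = 1; thirty-second = 1; thirty-second note = 1; eighth = 4.
Altogether 12 + 2 + 1 + 12 + 8 + 1 + 1 + 1 + 4 = 42.
42 ÷ 20 = 2 complete bars with 2 left over.

2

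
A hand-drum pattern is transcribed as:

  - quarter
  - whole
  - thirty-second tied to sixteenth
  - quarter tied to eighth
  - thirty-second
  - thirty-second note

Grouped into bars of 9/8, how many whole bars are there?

1

One bar of 9/8 = 36 thirty-second notes.
Working in thirty-second notes: quarter = 8; whole = 32; thirty-second tied to sixteenth (thirty-second + sixteenth) = 3; quarter tied to eighth (quarter + eighth) = 12; thirty-second = 1; thirty-second note = 1.
Altogether 8 + 32 + 3 + 12 + 1 + 1 = 57.
57 ÷ 36 = 1 complete bar with 21 left over.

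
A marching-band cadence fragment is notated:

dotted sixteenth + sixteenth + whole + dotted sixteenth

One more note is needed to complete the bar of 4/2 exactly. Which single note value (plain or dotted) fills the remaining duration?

dotted half note

The bar of 4/2 = 64 thirty-second notes.
Convert each value to thirty-second notes: dotted sixteenth = 3; sixteenth = 2; whole = 32; dotted sixteenth = 3.
Total: 3 + 2 + 32 + 3 = 40.
Remaining: 64 − 40 = 24 thirty-second notes, which is a dotted half note.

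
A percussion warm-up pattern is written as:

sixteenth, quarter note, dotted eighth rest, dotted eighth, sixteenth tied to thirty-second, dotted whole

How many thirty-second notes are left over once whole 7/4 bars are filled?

17

One bar of 7/4 = 56 thirty-second notes.
Each duration in thirty-second notes: sixteenth = 2; quarter note = 8; dotted eighth rest = 6; dotted eighth = 6; sixteenth tied to thirty-second (sixteenth + thirty-second) = 3; dotted whole = 48.
Adding: 2 + 8 + 6 + 6 + 3 + 48 = 73.
73 ÷ 56 = 1 complete bar with 17 thirty-second notes remaining.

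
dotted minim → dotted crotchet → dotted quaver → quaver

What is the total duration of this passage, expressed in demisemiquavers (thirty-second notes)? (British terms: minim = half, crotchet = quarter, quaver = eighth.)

Each duration in thirty-second notes: dotted minim = 24; dotted crotchet = 12; dotted quaver = 6; quaver = 4.
Altogether 24 + 12 + 6 + 4 = 46 thirty-second notes.

46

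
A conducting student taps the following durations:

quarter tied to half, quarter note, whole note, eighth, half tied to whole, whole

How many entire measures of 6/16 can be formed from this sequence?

12

One bar of 6/16 = 3 eighth notes.
Express everything in eighth notes: quarter tied to half (quarter + half) = 6; quarter note = 2; whole note = 8; eighth = 1; half tied to whole (half + whole) = 12; whole = 8.
Total: 6 + 2 + 8 + 1 + 12 + 8 = 37.
37 ÷ 3 = 12 complete bars with 1 left over.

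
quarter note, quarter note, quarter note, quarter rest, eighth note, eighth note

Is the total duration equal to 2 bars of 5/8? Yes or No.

One bar of 5/8 = 5 eighth notes, so 2 bars = 10.
Convert each value to eighth notes: quarter note = 2; quarter note = 2; quarter note = 2; quarter rest = 2; eighth note = 1; eighth note = 1.
Total: 2 + 2 + 2 + 2 + 1 + 1 = 10.
10 equals 10, so the answer is Yes.

Yes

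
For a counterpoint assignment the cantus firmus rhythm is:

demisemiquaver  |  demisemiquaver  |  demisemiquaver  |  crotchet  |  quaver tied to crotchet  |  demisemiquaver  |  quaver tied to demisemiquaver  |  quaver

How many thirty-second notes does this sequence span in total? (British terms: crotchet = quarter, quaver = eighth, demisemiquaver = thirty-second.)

Each duration in thirty-second notes: demisemiquaver = 1; demisemiquaver = 1; demisemiquaver = 1; crotchet = 8; quaver tied to crotchet (quaver + crotchet) = 12; demisemiquaver = 1; quaver tied to demisemiquaver (quaver + demisemiquaver) = 5; quaver = 4.
Altogether 1 + 1 + 1 + 8 + 12 + 1 + 5 + 4 = 33 thirty-second notes.

33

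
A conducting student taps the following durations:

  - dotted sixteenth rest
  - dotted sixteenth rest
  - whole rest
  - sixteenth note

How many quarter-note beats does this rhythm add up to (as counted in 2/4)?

5

One quarter-note beat = 8 thirty-second notes.
Express everything in thirty-second notes: dotted sixteenth rest = 3; dotted sixteenth rest = 3; whole rest = 32; sixteenth note = 2.
Total: 3 + 3 + 32 + 2 = 40.
40 ÷ 8 = 5 beats.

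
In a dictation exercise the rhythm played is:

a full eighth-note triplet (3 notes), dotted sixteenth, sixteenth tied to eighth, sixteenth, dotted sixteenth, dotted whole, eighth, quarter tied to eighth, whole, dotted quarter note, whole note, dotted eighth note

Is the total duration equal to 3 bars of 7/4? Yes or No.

Yes

One bar of 7/4 = 56 thirty-second notes, so 3 bars = 168.
Convert each value to thirty-second notes: a full eighth-note triplet (3 notes) (three triplet eighths span one quarter) = 8; dotted sixteenth = 3; sixteenth tied to eighth (sixteenth + eighth) = 6; sixteenth = 2; dotted sixteenth = 3; dotted whole = 48; eighth = 4; quarter tied to eighth (quarter + eighth) = 12; whole = 32; dotted quarter note = 12; whole note = 32; dotted eighth note = 6.
Altogether 8 + 3 + 6 + 2 + 3 + 48 + 4 + 12 + 32 + 12 + 32 + 6 = 168.
168 equals 168, so the answer is Yes.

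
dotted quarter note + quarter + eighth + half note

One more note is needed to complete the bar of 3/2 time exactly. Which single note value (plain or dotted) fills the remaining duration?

The bar of 3/2 = 12 eighth notes.
Each duration in eighth notes: dotted quarter note = 3; quarter = 2; eighth = 1; half note = 4.
Altogether 3 + 2 + 1 + 4 = 10.
Remaining: 12 − 10 = 2 eighth notes, which is a quarter note.

quarter note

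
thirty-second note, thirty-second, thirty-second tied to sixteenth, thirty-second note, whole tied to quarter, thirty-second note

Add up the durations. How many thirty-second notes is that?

47

Each duration in thirty-second notes: thirty-second note = 1; thirty-second = 1; thirty-second tied to sixteenth (thirty-second + sixteenth) = 3; thirty-second note = 1; whole tied to quarter (whole + quarter) = 40; thirty-second note = 1.
Sum: 1 + 1 + 3 + 1 + 40 + 1 = 47 thirty-second notes.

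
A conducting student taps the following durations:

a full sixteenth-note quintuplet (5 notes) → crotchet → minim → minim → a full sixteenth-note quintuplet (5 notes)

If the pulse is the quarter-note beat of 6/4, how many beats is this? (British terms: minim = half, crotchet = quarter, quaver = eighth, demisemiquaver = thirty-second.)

7

One quarter-note beat = 2 eighth notes.
In eighth notes: a full sixteenth-note quintuplet (5 notes) (five quintuplet sixteenths span one quarter) = 2; crotchet = 2; minim = 4; minim = 4; a full sixteenth-note quintuplet (5 notes) (five quintuplet sixteenths span one quarter) = 2.
Altogether 2 + 2 + 4 + 4 + 2 = 14.
14 ÷ 2 = 7 beats.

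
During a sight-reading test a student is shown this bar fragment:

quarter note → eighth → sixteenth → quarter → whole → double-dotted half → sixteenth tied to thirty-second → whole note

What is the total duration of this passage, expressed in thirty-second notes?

In thirty-second notes: quarter note = 8; eighth = 4; sixteenth = 2; quarter = 8; whole = 32; double-dotted half = 28; sixteenth tied to thirty-second (sixteenth + thirty-second) = 3; whole note = 32.
Sum: 8 + 4 + 2 + 8 + 32 + 28 + 3 + 32 = 117 thirty-second notes.

117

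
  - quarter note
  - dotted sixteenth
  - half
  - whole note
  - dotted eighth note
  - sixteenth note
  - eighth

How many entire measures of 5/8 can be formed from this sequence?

One bar of 5/8 = 20 thirty-second notes.
Express everything in thirty-second notes: quarter note = 8; dotted sixteenth = 3; half = 16; whole note = 32; dotted eighth note = 6; sixteenth note = 2; eighth = 4.
Sum: 8 + 3 + 16 + 32 + 6 + 2 + 4 = 71.
71 ÷ 20 = 3 complete bars with 11 left over.

3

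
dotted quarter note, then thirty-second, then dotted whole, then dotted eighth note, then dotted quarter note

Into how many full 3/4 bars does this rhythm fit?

One bar of 3/4 = 24 thirty-second notes.
Convert each value to thirty-second notes: dotted quarter note = 12; thirty-second = 1; dotted whole = 48; dotted eighth note = 6; dotted quarter note = 12.
Total: 12 + 1 + 48 + 6 + 12 = 79.
79 ÷ 24 = 3 complete bars with 7 left over.

3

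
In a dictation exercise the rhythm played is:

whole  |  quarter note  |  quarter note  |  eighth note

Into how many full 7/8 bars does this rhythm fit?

1

One bar of 7/8 = 7 eighth notes.
Working in eighth notes: whole = 8; quarter note = 2; quarter note = 2; eighth note = 1.
Sum: 8 + 2 + 2 + 1 = 13.
13 ÷ 7 = 1 complete bar with 6 left over.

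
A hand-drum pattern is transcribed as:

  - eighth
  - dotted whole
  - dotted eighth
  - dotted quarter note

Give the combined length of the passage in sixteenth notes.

In sixteenth notes: eighth = 2; dotted whole = 24; dotted eighth = 3; dotted quarter note = 6.
Sum: 2 + 24 + 3 + 6 = 35 sixteenth notes.

35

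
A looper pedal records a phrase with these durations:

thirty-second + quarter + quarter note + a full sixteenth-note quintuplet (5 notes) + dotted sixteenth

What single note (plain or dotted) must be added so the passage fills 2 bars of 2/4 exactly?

2 bars of 2/4 = 32 thirty-second notes.
Working in thirty-second notes: thirty-second = 1; quarter = 8; quarter note = 8; a full sixteenth-note quintuplet (5 notes) (five quintuplet sixteenths span one quarter) = 8; dotted sixteenth = 3.
Sum: 1 + 8 + 8 + 8 + 3 = 28.
Remaining: 32 − 28 = 4 thirty-second notes, which is a eighth note.

eighth note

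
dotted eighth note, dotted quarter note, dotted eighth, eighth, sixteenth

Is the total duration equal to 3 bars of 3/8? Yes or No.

One bar of 3/8 = 6 sixteenth notes, so 3 bars = 18.
Each duration in sixteenth notes: dotted eighth note = 3; dotted quarter note = 6; dotted eighth = 3; eighth = 2; sixteenth = 1.
Sum: 3 + 6 + 3 + 2 + 1 = 15.
15 falls short of 18, so the answer is No.

No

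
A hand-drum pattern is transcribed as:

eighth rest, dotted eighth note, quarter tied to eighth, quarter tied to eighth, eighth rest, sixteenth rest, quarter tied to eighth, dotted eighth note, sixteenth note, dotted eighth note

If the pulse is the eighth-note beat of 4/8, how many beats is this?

One eighth-note beat = 2 sixteenth notes.
Express everything in sixteenth notes: eighth rest = 2; dotted eighth note = 3; quarter tied to eighth (quarter + eighth) = 6; quarter tied to eighth (quarter + eighth) = 6; eighth rest = 2; sixteenth rest = 1; quarter tied to eighth (quarter + eighth) = 6; dotted eighth note = 3; sixteenth note = 1; dotted eighth note = 3.
Total: 2 + 3 + 6 + 6 + 2 + 1 + 6 + 3 + 1 + 3 = 33.
33 ÷ 2 = 16.5 beats.

16.5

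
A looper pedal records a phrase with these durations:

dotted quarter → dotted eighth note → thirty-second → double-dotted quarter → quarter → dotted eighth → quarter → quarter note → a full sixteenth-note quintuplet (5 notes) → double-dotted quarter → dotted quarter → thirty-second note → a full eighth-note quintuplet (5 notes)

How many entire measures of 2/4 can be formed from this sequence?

One bar of 2/4 = 16 thirty-second notes.
Express everything in thirty-second notes: dotted quarter = 12; dotted eighth note = 6; thirty-second = 1; double-dotted quarter = 14; quarter = 8; dotted eighth = 6; quarter = 8; quarter note = 8; a full sixteenth-note quintuplet (5 notes) (five quintuplet sixteenths span one quarter) = 8; double-dotted quarter = 14; dotted quarter = 12; thirty-second note = 1; a full eighth-note quintuplet (5 notes) (five quintuplet eighths span one half) = 16.
Altogether 12 + 6 + 1 + 14 + 8 + 6 + 8 + 8 + 8 + 14 + 12 + 1 + 16 = 114.
114 ÷ 16 = 7 complete bars with 2 left over.

7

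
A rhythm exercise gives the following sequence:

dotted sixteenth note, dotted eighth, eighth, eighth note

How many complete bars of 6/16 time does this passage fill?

1

One bar of 6/16 = 12 thirty-second notes.
Convert each value to thirty-second notes: dotted sixteenth note = 3; dotted eighth = 6; eighth = 4; eighth note = 4.
Adding: 3 + 6 + 4 + 4 = 17.
17 ÷ 12 = 1 complete bar with 5 left over.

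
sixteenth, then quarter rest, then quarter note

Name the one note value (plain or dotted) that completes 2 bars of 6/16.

2 bars of 6/16 = 12 sixteenth notes.
In sixteenth notes: sixteenth = 1; quarter rest = 4; quarter note = 4.
Adding: 1 + 4 + 4 = 9.
Remaining: 12 − 9 = 3 sixteenth notes, which is a dotted eighth note.

dotted eighth note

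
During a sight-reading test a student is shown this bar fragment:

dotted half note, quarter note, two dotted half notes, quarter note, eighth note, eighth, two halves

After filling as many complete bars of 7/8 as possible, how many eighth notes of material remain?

One bar of 7/8 = 7 eighth notes.
In eighth notes: dotted half note = 6; quarter note = 2; dotted half note = 6; dotted half note = 6; quarter note = 2; eighth note = 1; eighth = 1; half = 4; half = 4.
Sum: 6 + 2 + 6 + 6 + 2 + 1 + 1 + 4 + 4 = 32.
32 ÷ 7 = 4 complete bars with 4 eighth notes remaining.

4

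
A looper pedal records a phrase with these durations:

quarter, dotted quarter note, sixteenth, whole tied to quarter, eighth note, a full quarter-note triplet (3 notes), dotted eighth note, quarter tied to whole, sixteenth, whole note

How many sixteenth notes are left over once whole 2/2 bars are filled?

One bar of 2/2 = 16 sixteenth notes.
Express everything in sixteenth notes: quarter = 4; dotted quarter note = 6; sixteenth = 1; whole tied to quarter (whole + quarter) = 20; eighth note = 2; a full quarter-note triplet (3 notes) (three triplet quarters span one half) = 8; dotted eighth note = 3; quarter tied to whole (quarter + whole) = 20; sixteenth = 1; whole note = 16.
Sum: 4 + 6 + 1 + 20 + 2 + 8 + 3 + 20 + 1 + 16 = 81.
81 ÷ 16 = 5 complete bars with 1 sixteenth note remaining.

1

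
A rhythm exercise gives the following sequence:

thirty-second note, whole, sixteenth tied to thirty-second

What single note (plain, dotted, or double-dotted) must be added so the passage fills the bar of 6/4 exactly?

dotted quarter note

The bar of 6/4 = 48 thirty-second notes.
Express everything in thirty-second notes: thirty-second note = 1; whole = 32; sixteenth tied to thirty-second (sixteenth + thirty-second) = 3.
Sum: 1 + 32 + 3 = 36.
Remaining: 48 − 36 = 12 thirty-second notes, which is a dotted quarter note.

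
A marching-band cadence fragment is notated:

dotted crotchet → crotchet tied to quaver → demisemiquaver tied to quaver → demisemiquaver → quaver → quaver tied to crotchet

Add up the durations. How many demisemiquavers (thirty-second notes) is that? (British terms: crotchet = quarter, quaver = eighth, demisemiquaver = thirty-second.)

46

In thirty-second notes: dotted crotchet = 12; crotchet tied to quaver (crotchet + quaver) = 12; demisemiquaver tied to quaver (demisemiquaver + quaver) = 5; demisemiquaver = 1; quaver = 4; quaver tied to crotchet (quaver + crotchet) = 12.
Adding: 12 + 12 + 5 + 1 + 4 + 12 = 46 thirty-second notes.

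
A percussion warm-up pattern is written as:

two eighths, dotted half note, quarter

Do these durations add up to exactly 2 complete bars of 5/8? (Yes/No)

Yes

One bar of 5/8 = 5 eighth notes, so 2 bars = 10.
Convert each value to eighth notes: eighth = 1; eighth = 1; dotted half note = 6; quarter = 2.
Adding: 1 + 1 + 6 + 2 = 10.
10 equals 10, so the answer is Yes.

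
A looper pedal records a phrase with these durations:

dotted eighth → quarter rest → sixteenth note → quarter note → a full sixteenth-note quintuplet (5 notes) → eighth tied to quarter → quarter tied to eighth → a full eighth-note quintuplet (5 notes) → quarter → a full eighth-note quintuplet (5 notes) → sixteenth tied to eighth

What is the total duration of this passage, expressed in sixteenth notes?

Convert each value to sixteenth notes: dotted eighth = 3; quarter rest = 4; sixteenth note = 1; quarter note = 4; a full sixteenth-note quintuplet (5 notes) (five quintuplet sixteenths span one quarter) = 4; eighth tied to quarter (eighth + quarter) = 6; quarter tied to eighth (quarter + eighth) = 6; a full eighth-note quintuplet (5 notes) (five quintuplet eighths span one half) = 8; quarter = 4; a full eighth-note quintuplet (5 notes) (five quintuplet eighths span one half) = 8; sixteenth tied to eighth (sixteenth + eighth) = 3.
Sum: 3 + 4 + 1 + 4 + 4 + 6 + 6 + 8 + 4 + 8 + 3 = 51 sixteenth notes.

51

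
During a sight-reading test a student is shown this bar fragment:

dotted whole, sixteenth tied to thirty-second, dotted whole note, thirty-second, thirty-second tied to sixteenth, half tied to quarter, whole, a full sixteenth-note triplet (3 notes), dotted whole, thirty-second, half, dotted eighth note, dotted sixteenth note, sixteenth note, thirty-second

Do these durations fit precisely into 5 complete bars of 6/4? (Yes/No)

One bar of 6/4 = 48 thirty-second notes, so 5 bars = 240.
Each duration in thirty-second notes: dotted whole = 48; sixteenth tied to thirty-second (sixteenth + thirty-second) = 3; dotted whole note = 48; thirty-second = 1; thirty-second tied to sixteenth (thirty-second + sixteenth) = 3; half tied to quarter (half + quarter) = 24; whole = 32; a full sixteenth-note triplet (3 notes) (three triplet sixteenths span one eighth) = 4; dotted whole = 48; thirty-second = 1; half = 16; dotted eighth note = 6; dotted sixteenth note = 3; sixteenth note = 2; thirty-second = 1.
Adding: 48 + 3 + 48 + 1 + 3 + 24 + 32 + 4 + 48 + 1 + 16 + 6 + 3 + 2 + 1 = 240.
240 equals 240, so the answer is Yes.

Yes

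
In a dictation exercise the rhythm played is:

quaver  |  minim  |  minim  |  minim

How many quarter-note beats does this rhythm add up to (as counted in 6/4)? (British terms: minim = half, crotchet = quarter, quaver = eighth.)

One quarter-note beat = 2 eighth notes.
Working in eighth notes: quaver = 1; minim = 4; minim = 4; minim = 4.
Altogether 1 + 4 + 4 + 4 = 13.
13 ÷ 2 = 6.5 beats.

6.5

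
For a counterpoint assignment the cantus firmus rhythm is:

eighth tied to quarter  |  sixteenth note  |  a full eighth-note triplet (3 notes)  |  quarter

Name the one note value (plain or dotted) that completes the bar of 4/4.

sixteenth note

The bar of 4/4 = 16 sixteenth notes.
Each duration in sixteenth notes: eighth tied to quarter (eighth + quarter) = 6; sixteenth note = 1; a full eighth-note triplet (3 notes) (three triplet eighths span one quarter) = 4; quarter = 4.
Sum: 6 + 1 + 4 + 4 = 15.
Remaining: 16 − 15 = 1 sixteenth note, which is a sixteenth note.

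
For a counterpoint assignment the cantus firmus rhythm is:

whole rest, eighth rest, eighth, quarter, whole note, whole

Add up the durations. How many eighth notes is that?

Working in eighth notes: whole rest = 8; eighth rest = 1; eighth = 1; quarter = 2; whole note = 8; whole = 8.
Adding: 8 + 1 + 1 + 2 + 8 + 8 = 28 eighth notes.

28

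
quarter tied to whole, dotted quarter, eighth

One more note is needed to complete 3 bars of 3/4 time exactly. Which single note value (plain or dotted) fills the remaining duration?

3 bars of 3/4 = 18 eighth notes.
Convert each value to eighth notes: quarter tied to whole (quarter + whole) = 10; dotted quarter = 3; eighth = 1.
Total: 10 + 3 + 1 = 14.
Remaining: 18 − 14 = 4 eighth notes, which is a half note.

half note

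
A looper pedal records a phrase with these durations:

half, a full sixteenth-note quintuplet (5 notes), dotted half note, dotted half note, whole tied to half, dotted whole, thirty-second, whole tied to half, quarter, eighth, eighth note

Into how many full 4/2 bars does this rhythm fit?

One bar of 4/2 = 64 thirty-second notes.
Each duration in thirty-second notes: half = 16; a full sixteenth-note quintuplet (5 notes) (five quintuplet sixteenths span one quarter) = 8; dotted half note = 24; dotted half note = 24; whole tied to half (whole + half) = 48; dotted whole = 48; thirty-second = 1; whole tied to half (whole + half) = 48; quarter = 8; eighth = 4; eighth note = 4.
Total: 16 + 8 + 24 + 24 + 48 + 48 + 1 + 48 + 8 + 4 + 4 = 233.
233 ÷ 64 = 3 complete bars with 41 left over.

3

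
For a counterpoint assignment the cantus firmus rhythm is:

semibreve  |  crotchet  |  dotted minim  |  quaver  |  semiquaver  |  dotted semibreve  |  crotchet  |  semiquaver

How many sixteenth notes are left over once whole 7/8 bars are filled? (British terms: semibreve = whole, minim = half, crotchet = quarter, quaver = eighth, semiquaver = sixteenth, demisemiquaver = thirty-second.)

One bar of 7/8 = 14 sixteenth notes.
In sixteenth notes: semibreve = 16; crotchet = 4; dotted minim = 12; quaver = 2; semiquaver = 1; dotted semibreve = 24; crotchet = 4; semiquaver = 1.
Altogether 16 + 4 + 12 + 2 + 1 + 24 + 4 + 1 = 64.
64 ÷ 14 = 4 complete bars with 8 sixteenth notes remaining.

8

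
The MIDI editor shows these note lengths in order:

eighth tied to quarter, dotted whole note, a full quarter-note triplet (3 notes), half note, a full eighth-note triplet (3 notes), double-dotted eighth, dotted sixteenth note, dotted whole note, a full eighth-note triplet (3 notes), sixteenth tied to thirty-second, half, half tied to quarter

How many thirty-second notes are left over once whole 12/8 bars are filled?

One bar of 12/8 = 48 thirty-second notes.
In thirty-second notes: eighth tied to quarter (eighth + quarter) = 12; dotted whole note = 48; a full quarter-note triplet (3 notes) (three triplet quarters span one half) = 16; half note = 16; a full eighth-note triplet (3 notes) (three triplet eighths span one quarter) = 8; double-dotted eighth = 7; dotted sixteenth note = 3; dotted whole note = 48; a full eighth-note triplet (3 notes) (three triplet eighths span one quarter) = 8; sixteenth tied to thirty-second (sixteenth + thirty-second) = 3; half = 16; half tied to quarter (half + quarter) = 24.
Sum: 12 + 48 + 16 + 16 + 8 + 7 + 3 + 48 + 8 + 3 + 16 + 24 = 209.
209 ÷ 48 = 4 complete bars with 17 thirty-second notes remaining.

17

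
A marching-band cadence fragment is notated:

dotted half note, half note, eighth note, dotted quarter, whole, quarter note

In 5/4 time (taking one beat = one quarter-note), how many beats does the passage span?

One quarter-note beat = 2 eighth notes.
Convert each value to eighth notes: dotted half note = 6; half note = 4; eighth note = 1; dotted quarter = 3; whole = 8; quarter note = 2.
Sum: 6 + 4 + 1 + 3 + 8 + 2 = 24.
24 ÷ 2 = 12 beats.

12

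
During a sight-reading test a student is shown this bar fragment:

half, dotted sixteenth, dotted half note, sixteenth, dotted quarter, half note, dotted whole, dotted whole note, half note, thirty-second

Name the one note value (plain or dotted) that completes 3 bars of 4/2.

dotted eighth note

3 bars of 4/2 = 192 thirty-second notes.
In thirty-second notes: half = 16; dotted sixteenth = 3; dotted half note = 24; sixteenth = 2; dotted quarter = 12; half note = 16; dotted whole = 48; dotted whole note = 48; half note = 16; thirty-second = 1.
Sum: 16 + 3 + 24 + 2 + 12 + 16 + 48 + 48 + 16 + 1 = 186.
Remaining: 192 − 186 = 6 thirty-second notes, which is a dotted eighth note.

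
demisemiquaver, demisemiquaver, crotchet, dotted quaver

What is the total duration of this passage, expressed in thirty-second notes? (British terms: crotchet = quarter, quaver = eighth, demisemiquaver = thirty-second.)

Express everything in thirty-second notes: demisemiquaver = 1; demisemiquaver = 1; crotchet = 8; dotted quaver = 6.
Altogether 1 + 1 + 8 + 6 = 16 thirty-second notes.

16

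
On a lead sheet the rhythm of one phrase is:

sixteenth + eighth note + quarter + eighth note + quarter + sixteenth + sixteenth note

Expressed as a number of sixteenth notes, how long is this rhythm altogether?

Convert each value to sixteenth notes: sixteenth = 1; eighth note = 2; quarter = 4; eighth note = 2; quarter = 4; sixteenth = 1; sixteenth note = 1.
Total: 1 + 2 + 4 + 2 + 4 + 1 + 1 = 15 sixteenth notes.

15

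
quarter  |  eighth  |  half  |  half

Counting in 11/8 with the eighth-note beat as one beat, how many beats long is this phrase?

11

One eighth-note beat = 2 sixteenth notes.
Each duration in sixteenth notes: quarter = 4; eighth = 2; half = 8; half = 8.
Total: 4 + 2 + 8 + 8 = 22.
22 ÷ 2 = 11 beats.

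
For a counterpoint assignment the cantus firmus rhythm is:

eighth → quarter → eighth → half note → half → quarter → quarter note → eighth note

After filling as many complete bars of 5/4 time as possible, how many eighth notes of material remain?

7

One bar of 5/4 = 10 eighth notes.
Convert each value to eighth notes: eighth = 1; quarter = 2; eighth = 1; half note = 4; half = 4; quarter = 2; quarter note = 2; eighth note = 1.
Sum: 1 + 2 + 1 + 4 + 4 + 2 + 2 + 1 = 17.
17 ÷ 10 = 1 complete bar with 7 eighth notes remaining.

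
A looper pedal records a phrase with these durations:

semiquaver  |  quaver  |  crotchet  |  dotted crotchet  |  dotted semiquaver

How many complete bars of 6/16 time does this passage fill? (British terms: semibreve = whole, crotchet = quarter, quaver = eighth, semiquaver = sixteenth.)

One bar of 6/16 = 12 thirty-second notes.
Express everything in thirty-second notes: semiquaver = 2; quaver = 4; crotchet = 8; dotted crotchet = 12; dotted semiquaver = 3.
Total: 2 + 4 + 8 + 12 + 3 = 29.
29 ÷ 12 = 2 complete bars with 5 left over.

2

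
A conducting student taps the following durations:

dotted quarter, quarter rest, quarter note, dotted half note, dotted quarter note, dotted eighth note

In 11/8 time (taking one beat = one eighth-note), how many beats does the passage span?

One eighth-note beat = 2 sixteenth notes.
Convert each value to sixteenth notes: dotted quarter = 6; quarter rest = 4; quarter note = 4; dotted half note = 12; dotted quarter note = 6; dotted eighth note = 3.
Total: 6 + 4 + 4 + 12 + 6 + 3 = 35.
35 ÷ 2 = 17.5 beats.

17.5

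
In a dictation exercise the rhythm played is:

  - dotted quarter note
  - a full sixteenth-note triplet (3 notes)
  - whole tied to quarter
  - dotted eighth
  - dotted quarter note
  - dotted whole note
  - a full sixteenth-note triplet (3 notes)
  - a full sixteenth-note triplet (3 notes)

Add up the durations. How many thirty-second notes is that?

130

Working in thirty-second notes: dotted quarter note = 12; a full sixteenth-note triplet (3 notes) (three triplet sixteenths span one eighth) = 4; whole tied to quarter (whole + quarter) = 40; dotted eighth = 6; dotted quarter note = 12; dotted whole note = 48; a full sixteenth-note triplet (3 notes) (three triplet sixteenths span one eighth) = 4; a full sixteenth-note triplet (3 notes) (three triplet sixteenths span one eighth) = 4.
Altogether 12 + 4 + 40 + 6 + 12 + 48 + 4 + 4 = 130 thirty-second notes.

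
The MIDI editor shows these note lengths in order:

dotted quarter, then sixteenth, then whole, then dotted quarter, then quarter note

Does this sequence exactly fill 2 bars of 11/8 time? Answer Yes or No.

No

One bar of 11/8 = 22 sixteenth notes, so 2 bars = 44.
Convert each value to sixteenth notes: dotted quarter = 6; sixteenth = 1; whole = 16; dotted quarter = 6; quarter note = 4.
Adding: 6 + 1 + 16 + 6 + 4 = 33.
33 falls short of 44, so the answer is No.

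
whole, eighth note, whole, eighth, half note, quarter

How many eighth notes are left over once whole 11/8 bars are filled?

2

One bar of 11/8 = 11 eighth notes.
Each duration in eighth notes: whole = 8; eighth note = 1; whole = 8; eighth = 1; half note = 4; quarter = 2.
Total: 8 + 1 + 8 + 1 + 4 + 2 = 24.
24 ÷ 11 = 2 complete bars with 2 eighth notes remaining.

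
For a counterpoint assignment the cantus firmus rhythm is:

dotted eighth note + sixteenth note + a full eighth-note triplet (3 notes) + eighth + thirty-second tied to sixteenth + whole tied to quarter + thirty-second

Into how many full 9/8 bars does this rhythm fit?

1

One bar of 9/8 = 36 thirty-second notes.
In thirty-second notes: dotted eighth note = 6; sixteenth note = 2; a full eighth-note triplet (3 notes) (three triplet eighths span one quarter) = 8; eighth = 4; thirty-second tied to sixteenth (thirty-second + sixteenth) = 3; whole tied to quarter (whole + quarter) = 40; thirty-second = 1.
Sum: 6 + 2 + 8 + 4 + 3 + 40 + 1 = 64.
64 ÷ 36 = 1 complete bar with 28 left over.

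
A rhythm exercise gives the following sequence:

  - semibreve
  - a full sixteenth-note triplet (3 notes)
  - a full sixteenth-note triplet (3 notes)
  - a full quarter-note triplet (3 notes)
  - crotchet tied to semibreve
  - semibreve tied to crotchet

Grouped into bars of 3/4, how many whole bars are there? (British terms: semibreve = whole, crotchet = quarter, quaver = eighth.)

5

One bar of 3/4 = 6 eighth notes.
Working in eighth notes: semibreve = 8; a full sixteenth-note triplet (3 notes) (three triplet sixteenths span one eighth) = 1; a full sixteenth-note triplet (3 notes) (three triplet sixteenths span one eighth) = 1; a full quarter-note triplet (3 notes) (three triplet quarters span one half) = 4; crotchet tied to semibreve (crotchet + semibreve) = 10; semibreve tied to crotchet (semibreve + crotchet) = 10.
Total: 8 + 1 + 1 + 4 + 10 + 10 = 34.
34 ÷ 6 = 5 complete bars with 4 left over.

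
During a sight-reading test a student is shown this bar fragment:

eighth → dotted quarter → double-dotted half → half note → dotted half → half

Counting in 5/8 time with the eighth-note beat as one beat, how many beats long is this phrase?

One eighth-note beat = 2 sixteenth notes.
Each duration in sixteenth notes: eighth = 2; dotted quarter = 6; double-dotted half = 14; half note = 8; dotted half = 12; half = 8.
Total: 2 + 6 + 14 + 8 + 12 + 8 = 50.
50 ÷ 2 = 25 beats.

25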